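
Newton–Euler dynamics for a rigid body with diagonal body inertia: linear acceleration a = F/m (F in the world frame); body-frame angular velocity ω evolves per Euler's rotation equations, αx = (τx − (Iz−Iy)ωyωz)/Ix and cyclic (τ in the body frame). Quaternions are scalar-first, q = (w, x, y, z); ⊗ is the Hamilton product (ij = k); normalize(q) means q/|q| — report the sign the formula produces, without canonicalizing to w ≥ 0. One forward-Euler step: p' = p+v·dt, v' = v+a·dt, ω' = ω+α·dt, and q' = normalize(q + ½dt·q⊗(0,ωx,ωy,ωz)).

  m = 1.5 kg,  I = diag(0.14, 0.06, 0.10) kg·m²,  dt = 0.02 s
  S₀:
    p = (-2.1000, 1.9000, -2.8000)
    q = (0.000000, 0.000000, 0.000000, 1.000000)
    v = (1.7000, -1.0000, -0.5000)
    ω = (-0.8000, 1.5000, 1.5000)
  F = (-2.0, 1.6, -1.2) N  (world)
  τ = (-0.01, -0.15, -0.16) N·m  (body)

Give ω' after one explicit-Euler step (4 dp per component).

ω' = (-0.8143, 1.4660, 1.4488)

precession coupling ω×(Iω) = (0.0900, -0.0480, 0.0960)
angular accel α = (-0.7143, -1.7000, -2.5600)
ω + α·dt = (-0.8143, 1.4660, 1.4488)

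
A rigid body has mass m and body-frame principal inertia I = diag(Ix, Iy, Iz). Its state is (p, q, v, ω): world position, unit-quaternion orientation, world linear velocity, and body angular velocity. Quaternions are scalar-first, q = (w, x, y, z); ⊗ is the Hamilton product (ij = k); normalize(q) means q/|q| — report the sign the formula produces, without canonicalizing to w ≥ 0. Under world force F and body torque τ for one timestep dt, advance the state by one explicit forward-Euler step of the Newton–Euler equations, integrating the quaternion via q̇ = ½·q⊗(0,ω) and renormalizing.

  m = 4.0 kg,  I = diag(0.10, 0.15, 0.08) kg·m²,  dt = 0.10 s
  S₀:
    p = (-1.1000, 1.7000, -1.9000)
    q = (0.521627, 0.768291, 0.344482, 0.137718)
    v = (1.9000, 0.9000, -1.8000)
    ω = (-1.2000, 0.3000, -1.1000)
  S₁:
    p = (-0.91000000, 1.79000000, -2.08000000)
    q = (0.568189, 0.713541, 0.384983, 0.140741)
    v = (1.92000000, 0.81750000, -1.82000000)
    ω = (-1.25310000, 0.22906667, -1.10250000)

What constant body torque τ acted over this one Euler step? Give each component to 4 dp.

τ = (-0.0300, -0.0800, -0.0200)

rate change Δω = (-0.05310000, -0.07093333, -0.00250000)
gyro term ω₀×Iω₀ = (0.0231, 0.0264, -0.0180)
τ = I·(Δω/dt) + ω₀×(Iω₀) = (-0.0300, -0.0800, -0.0200)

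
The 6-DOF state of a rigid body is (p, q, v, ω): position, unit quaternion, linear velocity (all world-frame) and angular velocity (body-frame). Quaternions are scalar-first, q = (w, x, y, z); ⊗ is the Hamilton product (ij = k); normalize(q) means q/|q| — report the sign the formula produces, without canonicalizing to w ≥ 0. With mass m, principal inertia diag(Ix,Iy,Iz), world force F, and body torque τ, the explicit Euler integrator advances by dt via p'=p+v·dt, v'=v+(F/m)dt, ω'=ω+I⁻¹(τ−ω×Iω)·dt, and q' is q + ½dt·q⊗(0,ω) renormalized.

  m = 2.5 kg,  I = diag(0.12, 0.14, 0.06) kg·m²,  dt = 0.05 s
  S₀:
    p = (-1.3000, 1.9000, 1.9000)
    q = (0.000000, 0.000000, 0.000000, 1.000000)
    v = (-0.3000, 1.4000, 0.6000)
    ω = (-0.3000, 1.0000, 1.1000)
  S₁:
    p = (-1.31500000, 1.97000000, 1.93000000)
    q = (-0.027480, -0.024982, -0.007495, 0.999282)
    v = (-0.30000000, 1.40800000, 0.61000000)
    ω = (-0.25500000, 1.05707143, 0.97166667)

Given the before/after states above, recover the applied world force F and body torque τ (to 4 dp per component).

rate change Δω = (0.04500000, 0.05707143, -0.12833333)
τ = I·(Δω/dt) + ω₀×(Iω₀) = (0.0200, 0.1400, -0.1600)
Δv = v₁−v₀ = (0.00000000, 0.00800000, 0.01000000)
m·(v₁−v₀)/dt = (0.0000, 0.4000, 0.5000)

F = (0.0000, 0.4000, 0.5000)
τ = (0.0200, 0.1400, -0.1600)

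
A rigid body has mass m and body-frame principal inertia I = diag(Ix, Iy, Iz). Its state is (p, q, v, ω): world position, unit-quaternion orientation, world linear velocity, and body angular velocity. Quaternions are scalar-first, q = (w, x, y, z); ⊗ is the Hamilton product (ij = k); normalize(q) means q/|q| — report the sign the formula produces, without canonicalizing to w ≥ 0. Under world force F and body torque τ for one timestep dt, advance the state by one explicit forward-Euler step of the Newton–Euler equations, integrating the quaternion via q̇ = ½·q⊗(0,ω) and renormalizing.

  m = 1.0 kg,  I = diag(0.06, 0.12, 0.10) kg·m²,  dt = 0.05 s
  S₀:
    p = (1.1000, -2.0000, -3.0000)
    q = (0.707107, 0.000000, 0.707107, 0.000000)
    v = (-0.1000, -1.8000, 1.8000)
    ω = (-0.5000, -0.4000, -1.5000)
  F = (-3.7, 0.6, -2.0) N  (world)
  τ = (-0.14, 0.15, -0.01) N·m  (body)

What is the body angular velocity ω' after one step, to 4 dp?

precession coupling ω×(Iω) = (-0.0120, -0.0300, 0.0120)
α = I⁻¹(τ − ω×Iω) = (-2.1333, 1.5000, -0.2200)
ω' = ω + α·dt = (-0.6067, -0.3250, -1.5110)

ω' = (-0.6067, -0.3250, -1.5110)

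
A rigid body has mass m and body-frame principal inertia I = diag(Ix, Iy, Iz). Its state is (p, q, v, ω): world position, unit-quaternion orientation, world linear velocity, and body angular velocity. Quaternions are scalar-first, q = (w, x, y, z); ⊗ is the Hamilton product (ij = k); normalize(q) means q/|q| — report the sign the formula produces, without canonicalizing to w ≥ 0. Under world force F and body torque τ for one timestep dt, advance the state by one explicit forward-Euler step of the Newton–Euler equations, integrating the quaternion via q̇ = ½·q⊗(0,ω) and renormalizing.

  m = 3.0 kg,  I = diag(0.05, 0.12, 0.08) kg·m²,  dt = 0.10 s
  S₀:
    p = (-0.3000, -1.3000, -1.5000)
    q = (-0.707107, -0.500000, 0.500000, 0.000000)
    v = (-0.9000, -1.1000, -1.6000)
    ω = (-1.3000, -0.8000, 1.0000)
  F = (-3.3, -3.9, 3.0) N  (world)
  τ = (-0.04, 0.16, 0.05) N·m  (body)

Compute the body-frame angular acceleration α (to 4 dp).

ω×(Iω) gyroscopic = (0.0320, 0.0390, 0.0728)
angular accel α = (-1.4400, 1.0083, -0.2850)

α = (-1.4400, 1.0083, -0.2850)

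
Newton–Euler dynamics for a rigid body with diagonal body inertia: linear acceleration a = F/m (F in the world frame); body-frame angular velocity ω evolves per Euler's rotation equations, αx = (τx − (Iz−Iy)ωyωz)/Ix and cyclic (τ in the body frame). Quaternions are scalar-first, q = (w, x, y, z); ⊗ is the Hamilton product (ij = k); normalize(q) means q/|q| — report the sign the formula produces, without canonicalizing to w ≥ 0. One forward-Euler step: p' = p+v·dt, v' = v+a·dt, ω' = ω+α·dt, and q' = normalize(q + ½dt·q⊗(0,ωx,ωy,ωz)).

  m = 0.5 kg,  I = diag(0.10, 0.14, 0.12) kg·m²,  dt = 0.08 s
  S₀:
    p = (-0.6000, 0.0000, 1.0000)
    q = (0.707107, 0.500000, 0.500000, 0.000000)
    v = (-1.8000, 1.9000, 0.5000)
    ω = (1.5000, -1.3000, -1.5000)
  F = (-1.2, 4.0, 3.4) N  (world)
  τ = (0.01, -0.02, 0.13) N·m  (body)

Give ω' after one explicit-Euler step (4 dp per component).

gyro term ω×Iω = (-0.0390, 0.0450, -0.0780)
(τ − ω×Iω)/I = (0.4900, -0.4643, 1.7333)
ω' = ω + α·dt = (1.5392, -1.3371, -1.3613)

ω' = (1.5392, -1.3371, -1.3613)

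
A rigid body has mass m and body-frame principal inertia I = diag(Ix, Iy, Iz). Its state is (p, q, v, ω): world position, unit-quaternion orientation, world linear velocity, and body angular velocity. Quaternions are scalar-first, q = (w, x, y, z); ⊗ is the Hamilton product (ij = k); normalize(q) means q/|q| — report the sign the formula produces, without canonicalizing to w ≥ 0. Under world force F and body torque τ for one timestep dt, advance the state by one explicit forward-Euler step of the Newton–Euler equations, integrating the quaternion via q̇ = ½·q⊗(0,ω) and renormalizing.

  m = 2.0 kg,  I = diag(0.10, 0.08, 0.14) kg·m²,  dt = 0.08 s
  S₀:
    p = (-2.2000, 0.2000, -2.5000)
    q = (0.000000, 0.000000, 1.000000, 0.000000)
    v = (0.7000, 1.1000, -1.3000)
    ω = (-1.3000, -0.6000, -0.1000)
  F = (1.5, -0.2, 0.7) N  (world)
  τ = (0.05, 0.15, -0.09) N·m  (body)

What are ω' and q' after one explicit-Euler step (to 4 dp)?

ω' = (-1.2629, -0.4448, -0.1425)
q' = (0.0240, -0.0040, 0.9984, 0.0519)

precession coupling ω×(Iω) = (0.0036, -0.0052, -0.0156)
(τ − ω×Iω)/I = (0.4640, 1.9400, -0.5314)
ω + α·dt = (-1.2629, -0.4448, -0.1425)
q⊗(0,ω) = (0.6000000, -0.1000000, 0.0000000, 1.3000000)
q' = normalize(q + ½dt·q⊗(0,ω)) = (0.0240, -0.0040, 0.9984, 0.0519)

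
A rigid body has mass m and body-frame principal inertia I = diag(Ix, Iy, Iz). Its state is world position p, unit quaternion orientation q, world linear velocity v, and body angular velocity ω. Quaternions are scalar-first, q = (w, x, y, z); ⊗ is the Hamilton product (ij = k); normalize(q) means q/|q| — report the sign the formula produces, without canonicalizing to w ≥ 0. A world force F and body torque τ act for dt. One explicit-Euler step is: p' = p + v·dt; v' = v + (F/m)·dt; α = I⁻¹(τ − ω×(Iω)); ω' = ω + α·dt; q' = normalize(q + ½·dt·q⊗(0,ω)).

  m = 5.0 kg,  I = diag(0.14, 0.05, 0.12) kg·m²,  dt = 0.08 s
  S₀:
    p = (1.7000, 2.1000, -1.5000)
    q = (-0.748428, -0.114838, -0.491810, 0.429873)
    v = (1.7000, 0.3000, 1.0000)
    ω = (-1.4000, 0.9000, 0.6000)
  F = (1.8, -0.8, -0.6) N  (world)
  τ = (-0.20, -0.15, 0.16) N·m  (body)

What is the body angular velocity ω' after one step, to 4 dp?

ω' = (-1.5359, 0.6869, 0.6311)

precession coupling ω×(Iω) = (0.0378, -0.0168, 0.1134)
α = I⁻¹(τ − ω×Iω) = (-1.6986, -2.6640, 0.3883)
ω' = ω + α·dt = (-1.5359, 0.6869, 0.6311)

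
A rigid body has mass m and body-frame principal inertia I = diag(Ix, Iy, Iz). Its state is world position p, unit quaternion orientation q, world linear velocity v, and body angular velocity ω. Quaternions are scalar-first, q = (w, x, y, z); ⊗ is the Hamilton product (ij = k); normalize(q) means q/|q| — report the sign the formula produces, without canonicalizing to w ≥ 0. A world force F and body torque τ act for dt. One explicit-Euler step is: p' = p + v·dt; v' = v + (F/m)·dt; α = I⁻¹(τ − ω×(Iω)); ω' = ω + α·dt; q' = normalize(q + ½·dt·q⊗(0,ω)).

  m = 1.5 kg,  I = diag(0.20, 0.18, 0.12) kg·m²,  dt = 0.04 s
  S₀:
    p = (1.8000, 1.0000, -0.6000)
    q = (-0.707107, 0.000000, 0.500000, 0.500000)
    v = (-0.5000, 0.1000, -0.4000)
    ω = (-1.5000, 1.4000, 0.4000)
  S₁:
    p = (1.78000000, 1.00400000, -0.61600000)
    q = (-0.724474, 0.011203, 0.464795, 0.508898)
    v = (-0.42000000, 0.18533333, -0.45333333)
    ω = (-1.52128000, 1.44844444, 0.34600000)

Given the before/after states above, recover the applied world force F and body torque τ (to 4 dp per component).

ω₁ − ω₀ = (-0.02128000, 0.04844444, -0.05400000)
ω₀×(Iω₀) = (-0.0336, -0.0480, 0.0420)
I·α + gyro = (-0.1400, 0.1700, -0.1200)
Δv = v₁−v₀ = (0.08000000, 0.08533333, -0.05333333)
m·(v₁−v₀)/dt = (3.0000, 3.2000, -2.0000)

F = (3.0000, 3.2000, -2.0000)
τ = (-0.1400, 0.1700, -0.1200)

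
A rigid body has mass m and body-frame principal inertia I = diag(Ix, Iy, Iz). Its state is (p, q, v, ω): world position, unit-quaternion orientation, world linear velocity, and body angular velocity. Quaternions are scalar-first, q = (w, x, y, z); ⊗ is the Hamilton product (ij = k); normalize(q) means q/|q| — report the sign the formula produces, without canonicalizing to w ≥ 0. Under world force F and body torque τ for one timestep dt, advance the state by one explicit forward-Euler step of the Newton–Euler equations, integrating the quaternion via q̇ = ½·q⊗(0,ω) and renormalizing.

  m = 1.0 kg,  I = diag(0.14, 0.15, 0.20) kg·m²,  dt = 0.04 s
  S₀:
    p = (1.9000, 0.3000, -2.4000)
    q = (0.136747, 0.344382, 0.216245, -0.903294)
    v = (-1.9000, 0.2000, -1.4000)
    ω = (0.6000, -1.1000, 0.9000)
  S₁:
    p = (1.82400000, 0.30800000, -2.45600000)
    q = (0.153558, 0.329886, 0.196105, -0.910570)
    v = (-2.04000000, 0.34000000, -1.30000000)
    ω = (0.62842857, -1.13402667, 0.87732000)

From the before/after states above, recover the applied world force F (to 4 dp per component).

velocity change Δv = (-0.14000000, 0.14000000, 0.10000000)
applied force F = (-3.5000, 3.5000, 2.5000)

F = (-3.5000, 3.5000, 2.5000)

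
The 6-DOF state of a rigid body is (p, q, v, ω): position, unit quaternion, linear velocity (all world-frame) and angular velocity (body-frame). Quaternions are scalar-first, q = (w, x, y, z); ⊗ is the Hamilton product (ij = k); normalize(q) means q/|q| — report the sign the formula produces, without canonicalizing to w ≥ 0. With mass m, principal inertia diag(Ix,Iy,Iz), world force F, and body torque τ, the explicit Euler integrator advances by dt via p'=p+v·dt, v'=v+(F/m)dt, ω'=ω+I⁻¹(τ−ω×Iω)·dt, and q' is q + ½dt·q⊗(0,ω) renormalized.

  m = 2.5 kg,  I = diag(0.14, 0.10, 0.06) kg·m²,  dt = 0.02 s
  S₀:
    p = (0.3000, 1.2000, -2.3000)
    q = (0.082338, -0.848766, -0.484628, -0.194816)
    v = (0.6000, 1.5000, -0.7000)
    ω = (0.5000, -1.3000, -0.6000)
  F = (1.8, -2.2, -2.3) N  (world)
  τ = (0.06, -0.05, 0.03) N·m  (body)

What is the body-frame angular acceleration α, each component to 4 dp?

α = (0.6514, -0.2600, 0.0667)

ω×(Iω) gyroscopic = (-0.0312, -0.0240, 0.0260)
α = I⁻¹(τ − ω×Iω) = (0.6514, -0.2600, 0.0667)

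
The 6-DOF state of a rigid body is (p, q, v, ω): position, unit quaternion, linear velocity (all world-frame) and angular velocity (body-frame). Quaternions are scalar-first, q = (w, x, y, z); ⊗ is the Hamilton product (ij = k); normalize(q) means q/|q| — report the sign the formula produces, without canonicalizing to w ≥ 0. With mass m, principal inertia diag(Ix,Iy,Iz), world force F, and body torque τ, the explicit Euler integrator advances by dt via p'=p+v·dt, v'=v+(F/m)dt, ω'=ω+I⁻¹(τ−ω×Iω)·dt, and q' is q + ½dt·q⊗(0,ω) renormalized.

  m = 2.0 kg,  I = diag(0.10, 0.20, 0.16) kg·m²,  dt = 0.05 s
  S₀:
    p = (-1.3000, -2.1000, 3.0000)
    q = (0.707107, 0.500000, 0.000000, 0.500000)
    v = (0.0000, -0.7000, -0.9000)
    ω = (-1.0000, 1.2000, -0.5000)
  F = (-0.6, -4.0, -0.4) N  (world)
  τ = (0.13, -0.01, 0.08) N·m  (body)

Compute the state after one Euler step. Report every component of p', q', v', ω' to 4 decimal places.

p' = (-1.3000, -2.1350, 2.9550)
q' = (0.7252, 0.4669, 0.0150, 0.5057)
v' = (-0.0150, -0.8000, -0.9100)
ω' = (-0.9470, 1.2050, -0.4375)

linear accel F/m = (-0.3000, -2.0000, -0.2000)
p + v·dt = (-1.3000, -2.1350, 2.9550)
new velocity v' = (-0.0150, -0.8000, -0.9100)
precession coupling ω×(Iω) = (0.0240, -0.0300, -0.1200)
angular accel α = (1.0600, 0.1000, 1.2500)
ω + α·dt = (-0.9470, 1.2050, -0.4375)
q⊗(0,ω) = (0.7500000, -1.3071070, 0.5985284, 0.2464465)
updated quaternion q' = (0.7252, 0.4669, 0.0150, 0.5057)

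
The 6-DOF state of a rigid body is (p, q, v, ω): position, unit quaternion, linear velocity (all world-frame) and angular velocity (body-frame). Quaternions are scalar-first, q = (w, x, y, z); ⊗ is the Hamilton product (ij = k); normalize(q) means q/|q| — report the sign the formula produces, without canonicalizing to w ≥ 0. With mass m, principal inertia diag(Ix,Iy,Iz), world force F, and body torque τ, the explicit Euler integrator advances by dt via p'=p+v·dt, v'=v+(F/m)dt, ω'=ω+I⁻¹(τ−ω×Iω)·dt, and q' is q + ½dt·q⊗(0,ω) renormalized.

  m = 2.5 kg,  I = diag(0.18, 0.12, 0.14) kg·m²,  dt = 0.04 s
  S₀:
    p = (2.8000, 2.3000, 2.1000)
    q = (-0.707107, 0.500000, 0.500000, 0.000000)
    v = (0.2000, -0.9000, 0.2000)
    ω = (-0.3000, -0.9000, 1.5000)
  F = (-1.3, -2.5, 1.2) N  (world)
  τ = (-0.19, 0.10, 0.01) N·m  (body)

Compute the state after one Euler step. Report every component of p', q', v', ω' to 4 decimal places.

p' = (2.8080, 2.2640, 2.1080)
q' = (-0.6947, 0.5189, 0.4974, -0.0272)
v' = (0.1792, -0.9400, 0.2192)
ω' = (-0.3362, -0.8607, 1.5075)

new position p' = (2.8080, 2.2640, 2.1080)
new velocity v' = (0.1792, -0.9400, 0.2192)
precession coupling ω×(Iω) = (-0.0270, -0.0180, -0.0162)
α = I⁻¹(τ − ω×Iω) = (-0.9056, 0.9833, 0.1871)
ω + α·dt = (-0.3362, -0.8607, 1.5075)
q⊗(0,ω) = (0.6000000, 0.9621321, -0.1136037, -1.3606605)
q' = normalize(q + ½dt·q⊗(0,ω)) = (-0.6947, 0.5189, 0.4974, -0.0272)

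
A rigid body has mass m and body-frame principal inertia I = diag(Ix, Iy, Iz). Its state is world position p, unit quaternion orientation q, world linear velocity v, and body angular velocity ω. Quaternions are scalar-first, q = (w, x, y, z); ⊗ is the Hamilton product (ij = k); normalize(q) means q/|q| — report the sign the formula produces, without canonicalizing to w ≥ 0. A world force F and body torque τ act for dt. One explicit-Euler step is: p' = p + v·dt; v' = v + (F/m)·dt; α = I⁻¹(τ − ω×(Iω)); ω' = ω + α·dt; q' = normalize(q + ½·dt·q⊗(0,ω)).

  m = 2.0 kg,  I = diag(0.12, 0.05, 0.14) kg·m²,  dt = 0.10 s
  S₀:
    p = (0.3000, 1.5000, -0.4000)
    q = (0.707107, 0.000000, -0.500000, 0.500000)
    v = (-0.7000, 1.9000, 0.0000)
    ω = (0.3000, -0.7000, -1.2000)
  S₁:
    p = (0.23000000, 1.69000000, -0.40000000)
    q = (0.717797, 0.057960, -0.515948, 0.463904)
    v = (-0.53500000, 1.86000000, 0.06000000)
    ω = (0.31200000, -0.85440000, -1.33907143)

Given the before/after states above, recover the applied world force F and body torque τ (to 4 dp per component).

Δω = ω₁−ω₀ = (0.01200000, -0.15440000, -0.13907143)
gyro term ω₀×Iω₀ = (0.0756, 0.0072, 0.0147)
I·α + gyro = (0.0900, -0.0700, -0.1800)
v₁ − v₀ = (0.16500000, -0.04000000, 0.06000000)
m·(v₁−v₀)/dt = (3.3000, -0.8000, 1.2000)

F = (3.3000, -0.8000, 1.2000)
τ = (0.0900, -0.0700, -0.1800)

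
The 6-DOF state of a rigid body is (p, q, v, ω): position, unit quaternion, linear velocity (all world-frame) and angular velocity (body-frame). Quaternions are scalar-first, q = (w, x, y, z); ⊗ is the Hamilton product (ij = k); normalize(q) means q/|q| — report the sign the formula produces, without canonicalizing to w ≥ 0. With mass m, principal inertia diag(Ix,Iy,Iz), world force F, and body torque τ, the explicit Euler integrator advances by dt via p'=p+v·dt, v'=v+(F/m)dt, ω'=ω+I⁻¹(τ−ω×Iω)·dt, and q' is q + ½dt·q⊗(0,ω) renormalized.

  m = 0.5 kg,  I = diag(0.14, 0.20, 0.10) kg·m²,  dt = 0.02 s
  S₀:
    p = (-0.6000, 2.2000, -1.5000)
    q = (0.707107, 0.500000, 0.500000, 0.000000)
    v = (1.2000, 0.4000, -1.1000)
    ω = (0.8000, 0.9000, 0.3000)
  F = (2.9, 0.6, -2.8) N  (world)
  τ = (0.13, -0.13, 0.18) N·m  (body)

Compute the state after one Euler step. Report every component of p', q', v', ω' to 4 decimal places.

precession coupling ω×(Iω) = (-0.0270, 0.0096, 0.0432)
angular accel α = (1.1214, -0.6980, 1.3680)
ω' = ω + α·dt = (0.8224, 0.8860, 0.3274)
Hamilton product q⊗(0,ω) = (-0.8500000, 0.7156856, 0.4863963, 0.2621321)
q + ½dt·q⊗(0,ω), renormalized = (0.6986, 0.5071, 0.5048, 0.0026)
a = F/m = (5.8000, 1.2000, -5.6000)
p' = p + v·dt = (-0.5760, 2.2080, -1.5220)
v' = v + a·dt = (1.3160, 0.4240, -1.2120)

p' = (-0.5760, 2.2080, -1.5220)
q' = (0.6986, 0.5071, 0.5048, 0.0026)
v' = (1.3160, 0.4240, -1.2120)
ω' = (0.8224, 0.8860, 0.3274)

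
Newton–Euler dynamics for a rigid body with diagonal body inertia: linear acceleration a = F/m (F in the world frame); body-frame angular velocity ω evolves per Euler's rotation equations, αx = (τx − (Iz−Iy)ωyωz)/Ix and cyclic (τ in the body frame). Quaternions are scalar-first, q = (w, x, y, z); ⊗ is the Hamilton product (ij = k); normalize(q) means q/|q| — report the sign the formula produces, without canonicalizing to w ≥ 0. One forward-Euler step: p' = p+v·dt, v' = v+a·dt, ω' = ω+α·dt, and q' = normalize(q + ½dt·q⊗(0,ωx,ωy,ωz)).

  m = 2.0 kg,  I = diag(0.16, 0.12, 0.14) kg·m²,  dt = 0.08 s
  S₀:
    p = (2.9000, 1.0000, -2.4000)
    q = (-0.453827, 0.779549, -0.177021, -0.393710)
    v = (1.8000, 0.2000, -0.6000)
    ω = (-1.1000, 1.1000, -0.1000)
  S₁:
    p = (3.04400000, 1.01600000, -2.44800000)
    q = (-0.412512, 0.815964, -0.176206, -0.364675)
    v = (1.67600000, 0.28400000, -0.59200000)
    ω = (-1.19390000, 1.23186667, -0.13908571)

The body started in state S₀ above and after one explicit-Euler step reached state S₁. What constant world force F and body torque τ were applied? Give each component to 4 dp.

v₁ − v₀ = (-0.12400000, 0.08400000, 0.00800000)
applied force F = (-3.1000, 2.1000, 0.2000)
ω₁ − ω₀ = (-0.09390000, 0.13186667, -0.03908571)
applied torque τ = (-0.1900, 0.2000, -0.0200)

F = (-3.1000, 2.1000, 0.2000)
τ = (-0.1900, 0.2000, -0.0200)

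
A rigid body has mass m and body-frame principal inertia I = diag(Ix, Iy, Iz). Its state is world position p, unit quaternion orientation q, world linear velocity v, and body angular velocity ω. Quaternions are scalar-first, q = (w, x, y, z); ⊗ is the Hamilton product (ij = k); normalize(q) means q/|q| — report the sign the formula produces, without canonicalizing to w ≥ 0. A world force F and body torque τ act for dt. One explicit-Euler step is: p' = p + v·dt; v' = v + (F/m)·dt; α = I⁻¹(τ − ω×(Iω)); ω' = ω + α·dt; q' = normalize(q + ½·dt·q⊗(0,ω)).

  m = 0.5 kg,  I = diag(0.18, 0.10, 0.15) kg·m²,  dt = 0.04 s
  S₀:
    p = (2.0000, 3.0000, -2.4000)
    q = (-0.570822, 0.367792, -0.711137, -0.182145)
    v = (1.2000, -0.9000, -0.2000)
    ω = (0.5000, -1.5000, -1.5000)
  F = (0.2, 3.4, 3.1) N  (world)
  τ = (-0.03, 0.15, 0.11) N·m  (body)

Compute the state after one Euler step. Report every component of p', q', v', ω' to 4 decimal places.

p' = (2.0480, 2.9640, -2.4080)
q' = (-0.6007, 0.3776, -0.6841, -0.1688)
v' = (1.2160, -0.6280, 0.0480)
ω' = (0.4683, -1.4310, -1.4867)

a = (0.4000, 6.8000, 6.2000)
p' = p + v·dt = (2.0480, 2.9640, -2.4080)
new velocity v' = (1.2160, -0.6280, 0.0480)
gyro term ω×Iω = (0.1125, -0.0225, 0.0600)
α = I⁻¹(τ − ω×Iω) = (-0.7917, 1.7250, 0.3333)
ω' = ω + α·dt = (0.4683, -1.4310, -1.4867)
2q̇ = q⊗(0,ω) = (-1.5238190, 0.5080770, 1.3168485, 0.6601135)
q + ½dt·q⊗(0,ω), renormalized = (-0.6007, 0.3776, -0.6841, -0.1688)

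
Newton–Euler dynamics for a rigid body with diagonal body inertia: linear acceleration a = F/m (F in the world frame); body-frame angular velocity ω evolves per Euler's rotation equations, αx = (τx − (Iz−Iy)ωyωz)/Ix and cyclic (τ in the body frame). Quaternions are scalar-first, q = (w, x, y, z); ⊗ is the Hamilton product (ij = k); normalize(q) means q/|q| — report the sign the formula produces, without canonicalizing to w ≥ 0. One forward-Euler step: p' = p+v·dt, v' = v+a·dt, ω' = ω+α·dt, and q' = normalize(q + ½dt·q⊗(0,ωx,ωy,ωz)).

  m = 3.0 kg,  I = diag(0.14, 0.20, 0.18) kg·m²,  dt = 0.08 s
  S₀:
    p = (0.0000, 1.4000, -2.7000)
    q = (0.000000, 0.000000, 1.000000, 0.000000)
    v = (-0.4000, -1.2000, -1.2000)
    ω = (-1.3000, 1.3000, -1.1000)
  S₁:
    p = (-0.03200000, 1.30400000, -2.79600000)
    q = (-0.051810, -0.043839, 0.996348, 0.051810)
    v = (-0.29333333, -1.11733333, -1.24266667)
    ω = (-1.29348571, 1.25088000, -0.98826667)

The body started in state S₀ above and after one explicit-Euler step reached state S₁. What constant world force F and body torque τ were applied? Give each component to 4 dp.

F = (4.0000, 3.1000, -1.6000)
τ = (0.0400, -0.1800, 0.1500)

v₁ − v₀ = (0.10666667, 0.08266667, -0.04266667)
m·(v₁−v₀)/dt = (4.0000, 3.1000, -1.6000)
ω₁ − ω₀ = (0.00651429, -0.04912000, 0.11173333)
precession coupling = (0.0286, -0.0572, -0.1014)
I·α + gyro = (0.0400, -0.1800, 0.1500)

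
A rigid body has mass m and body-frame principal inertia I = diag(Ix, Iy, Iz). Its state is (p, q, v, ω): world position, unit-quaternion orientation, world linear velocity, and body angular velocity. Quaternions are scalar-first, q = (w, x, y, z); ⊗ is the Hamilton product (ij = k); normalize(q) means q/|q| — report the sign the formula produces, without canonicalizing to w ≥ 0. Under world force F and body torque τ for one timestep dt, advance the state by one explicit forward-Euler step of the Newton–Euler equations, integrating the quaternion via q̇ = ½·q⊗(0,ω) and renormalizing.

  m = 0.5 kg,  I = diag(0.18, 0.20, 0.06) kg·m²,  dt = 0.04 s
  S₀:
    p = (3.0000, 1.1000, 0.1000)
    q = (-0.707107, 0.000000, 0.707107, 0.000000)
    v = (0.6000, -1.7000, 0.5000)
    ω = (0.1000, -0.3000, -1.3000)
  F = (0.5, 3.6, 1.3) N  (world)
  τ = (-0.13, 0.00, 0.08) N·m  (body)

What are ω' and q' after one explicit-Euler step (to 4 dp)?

gyro term ω×Iω = (-0.0546, -0.0156, -0.0006)
(τ − ω×Iω)/I = (-0.4189, 0.0780, 1.3433)
ω + α·dt = (0.0832, -0.2969, -1.2463)
2q̇ = q⊗(0,ω) = (0.2121321, -0.9899498, 0.2121321, 0.8485284)
q + ½dt·q⊗(0,ω), renormalized = (-0.7026, -0.0198, 0.7111, 0.0170)

ω' = (0.0832, -0.2969, -1.2463)
q' = (-0.7026, -0.0198, 0.7111, 0.0170)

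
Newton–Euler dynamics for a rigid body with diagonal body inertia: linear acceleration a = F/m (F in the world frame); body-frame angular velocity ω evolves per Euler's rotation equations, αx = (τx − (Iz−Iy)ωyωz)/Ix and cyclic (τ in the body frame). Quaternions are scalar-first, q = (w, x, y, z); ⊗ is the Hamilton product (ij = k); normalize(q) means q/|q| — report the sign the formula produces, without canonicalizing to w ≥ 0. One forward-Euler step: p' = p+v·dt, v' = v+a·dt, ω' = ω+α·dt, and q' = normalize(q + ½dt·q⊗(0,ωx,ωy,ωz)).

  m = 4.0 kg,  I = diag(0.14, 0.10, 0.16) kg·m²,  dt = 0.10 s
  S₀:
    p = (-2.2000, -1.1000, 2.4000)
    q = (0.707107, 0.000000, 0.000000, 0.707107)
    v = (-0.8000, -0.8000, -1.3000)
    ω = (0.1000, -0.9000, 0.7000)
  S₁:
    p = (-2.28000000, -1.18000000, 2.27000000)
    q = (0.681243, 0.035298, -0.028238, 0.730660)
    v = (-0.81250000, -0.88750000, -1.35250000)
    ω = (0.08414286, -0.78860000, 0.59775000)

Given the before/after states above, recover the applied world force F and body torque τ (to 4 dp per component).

Δv = v₁−v₀ = (-0.01250000, -0.08750000, -0.05250000)
F = m·Δv/dt = (-0.5000, -3.5000, -2.1000)
rate change Δω = (-0.01585714, 0.11140000, -0.10225000)
ω₀×(Iω₀) = (-0.0378, -0.0014, 0.0036)
τ = I·(Δω/dt) + ω₀×(Iω₀) = (-0.0600, 0.1100, -0.1600)

F = (-0.5000, -3.5000, -2.1000)
τ = (-0.0600, 0.1100, -0.1600)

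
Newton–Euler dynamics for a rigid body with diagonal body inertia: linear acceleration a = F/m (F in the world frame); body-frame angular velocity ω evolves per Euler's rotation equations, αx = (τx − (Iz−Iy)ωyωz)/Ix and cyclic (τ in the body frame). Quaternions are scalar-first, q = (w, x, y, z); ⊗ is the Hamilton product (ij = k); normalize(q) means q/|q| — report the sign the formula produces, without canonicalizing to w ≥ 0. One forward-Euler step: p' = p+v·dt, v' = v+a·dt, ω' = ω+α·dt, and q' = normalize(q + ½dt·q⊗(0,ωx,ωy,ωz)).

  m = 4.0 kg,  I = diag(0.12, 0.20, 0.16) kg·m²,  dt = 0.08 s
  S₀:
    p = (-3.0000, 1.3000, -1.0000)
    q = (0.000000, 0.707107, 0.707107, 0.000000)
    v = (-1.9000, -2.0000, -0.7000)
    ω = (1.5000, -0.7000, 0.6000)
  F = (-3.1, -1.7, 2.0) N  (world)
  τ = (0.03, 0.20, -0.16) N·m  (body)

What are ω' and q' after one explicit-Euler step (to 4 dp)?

ω' = (1.5088, -0.6056, 0.5620)
q' = (-0.0226, 0.7223, 0.6884, -0.0621)

ω×(Iω) gyroscopic = (0.0168, -0.0360, -0.0840)
(τ − ω×Iω)/I = (0.1100, 1.1800, -0.4750)
new body rate ω' = (1.5088, -0.6056, 0.5620)
q⊗(0,ω) = (-0.5656856, 0.4242642, -0.4242642, -1.5556354)
q' = normalize(q + ½dt·q⊗(0,ω)) = (-0.0226, 0.7223, 0.6884, -0.0621)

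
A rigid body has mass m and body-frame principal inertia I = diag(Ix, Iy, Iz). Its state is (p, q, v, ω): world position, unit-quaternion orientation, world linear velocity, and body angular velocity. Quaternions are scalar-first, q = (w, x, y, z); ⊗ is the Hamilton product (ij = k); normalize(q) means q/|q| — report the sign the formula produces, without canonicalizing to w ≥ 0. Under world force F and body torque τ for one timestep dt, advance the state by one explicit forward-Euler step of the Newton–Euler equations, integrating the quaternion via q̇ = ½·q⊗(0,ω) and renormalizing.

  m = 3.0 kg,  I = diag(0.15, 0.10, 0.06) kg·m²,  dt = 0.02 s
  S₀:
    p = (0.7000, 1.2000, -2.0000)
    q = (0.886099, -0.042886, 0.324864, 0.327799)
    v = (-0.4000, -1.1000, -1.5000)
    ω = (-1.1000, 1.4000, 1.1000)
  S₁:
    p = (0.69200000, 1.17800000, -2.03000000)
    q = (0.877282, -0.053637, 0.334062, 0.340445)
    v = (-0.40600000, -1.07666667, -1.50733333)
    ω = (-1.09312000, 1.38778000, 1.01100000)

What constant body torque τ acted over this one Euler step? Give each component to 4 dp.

rate change Δω = (0.00688000, -0.01222000, -0.08900000)
τ = I·(Δω/dt) + ω₀×(Iω₀) = (-0.0100, -0.1700, -0.1900)

τ = (-0.0100, -0.1700, -0.1900)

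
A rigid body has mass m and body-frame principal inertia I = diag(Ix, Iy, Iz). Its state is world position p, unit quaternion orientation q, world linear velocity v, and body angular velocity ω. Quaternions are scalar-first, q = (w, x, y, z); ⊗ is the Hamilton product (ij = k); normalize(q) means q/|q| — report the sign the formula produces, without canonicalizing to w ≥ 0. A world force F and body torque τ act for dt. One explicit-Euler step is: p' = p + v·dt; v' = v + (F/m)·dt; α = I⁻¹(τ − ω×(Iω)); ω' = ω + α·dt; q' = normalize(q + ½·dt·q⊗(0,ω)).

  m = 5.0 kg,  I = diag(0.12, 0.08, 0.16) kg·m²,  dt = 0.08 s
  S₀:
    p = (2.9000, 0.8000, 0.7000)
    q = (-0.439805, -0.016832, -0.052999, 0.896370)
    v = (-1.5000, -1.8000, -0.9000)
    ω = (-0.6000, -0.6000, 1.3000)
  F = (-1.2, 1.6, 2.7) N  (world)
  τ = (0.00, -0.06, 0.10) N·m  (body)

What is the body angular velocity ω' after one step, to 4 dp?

angular accel α = (0.5200, -1.1400, 0.7150)
new body rate ω' = (-0.5584, -0.6912, 1.3572)

ω' = (-0.5584, -0.6912, 1.3572)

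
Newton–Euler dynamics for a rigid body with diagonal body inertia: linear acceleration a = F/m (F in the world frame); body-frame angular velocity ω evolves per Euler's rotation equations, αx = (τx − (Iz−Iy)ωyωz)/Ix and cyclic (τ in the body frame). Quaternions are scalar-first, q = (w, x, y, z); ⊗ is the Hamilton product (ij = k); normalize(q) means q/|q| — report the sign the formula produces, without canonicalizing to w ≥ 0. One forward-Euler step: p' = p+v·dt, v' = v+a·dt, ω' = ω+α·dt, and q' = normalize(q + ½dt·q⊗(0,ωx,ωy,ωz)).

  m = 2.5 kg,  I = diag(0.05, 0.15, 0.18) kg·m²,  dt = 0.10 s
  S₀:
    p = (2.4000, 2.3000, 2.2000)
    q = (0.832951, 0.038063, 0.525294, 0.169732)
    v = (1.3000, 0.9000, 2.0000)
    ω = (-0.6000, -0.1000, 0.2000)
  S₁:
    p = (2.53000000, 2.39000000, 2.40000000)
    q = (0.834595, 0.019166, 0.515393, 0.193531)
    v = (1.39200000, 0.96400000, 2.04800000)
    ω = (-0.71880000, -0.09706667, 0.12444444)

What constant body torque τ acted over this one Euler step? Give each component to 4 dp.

Δω = ω₁−ω₀ = (-0.11880000, 0.00293333, -0.07555556)
gyro term ω₀×Iω₀ = (-0.0006, 0.0156, 0.0060)
applied torque τ = (-0.0600, 0.0200, -0.1300)

τ = (-0.0600, 0.0200, -0.1300)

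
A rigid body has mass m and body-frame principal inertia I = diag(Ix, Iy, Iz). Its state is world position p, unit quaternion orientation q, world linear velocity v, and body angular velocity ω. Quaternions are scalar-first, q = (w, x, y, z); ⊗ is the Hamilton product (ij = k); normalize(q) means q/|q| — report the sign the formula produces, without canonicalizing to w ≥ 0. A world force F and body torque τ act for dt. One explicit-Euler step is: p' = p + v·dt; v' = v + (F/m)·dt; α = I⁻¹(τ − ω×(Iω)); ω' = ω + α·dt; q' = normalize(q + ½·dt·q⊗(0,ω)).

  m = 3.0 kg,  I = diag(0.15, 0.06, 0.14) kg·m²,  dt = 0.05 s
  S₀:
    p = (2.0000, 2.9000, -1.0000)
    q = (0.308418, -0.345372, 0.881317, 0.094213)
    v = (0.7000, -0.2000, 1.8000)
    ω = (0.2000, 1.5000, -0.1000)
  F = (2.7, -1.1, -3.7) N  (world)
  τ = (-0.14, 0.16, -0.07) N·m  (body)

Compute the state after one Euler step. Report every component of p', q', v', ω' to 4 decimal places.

p' = (2.0350, 2.8900, -0.9100)
q' = (0.2771, -0.3493, 0.8918, 0.0760)
v' = (0.7450, -0.2183, 1.7383)
ω' = (0.1573, 1.6335, -0.1154)

p' = p + v·dt = (2.0350, 2.8900, -0.9100)
new velocity v' = (0.7450, -0.2183, 1.7383)
gyro term ω×Iω = (-0.0120, -0.0002, -0.0270)
(τ − ω×Iω)/I = (-0.8533, 2.6700, -0.3071)
ω + α·dt = (0.1573, 1.6335, -0.1154)
Hamilton product q⊗(0,ω) = (-1.2434798, -0.1677676, 0.4469324, -0.7251632)
q + ½dt·q⊗(0,ω), renormalized = (0.2771, -0.3493, 0.8918, 0.0760)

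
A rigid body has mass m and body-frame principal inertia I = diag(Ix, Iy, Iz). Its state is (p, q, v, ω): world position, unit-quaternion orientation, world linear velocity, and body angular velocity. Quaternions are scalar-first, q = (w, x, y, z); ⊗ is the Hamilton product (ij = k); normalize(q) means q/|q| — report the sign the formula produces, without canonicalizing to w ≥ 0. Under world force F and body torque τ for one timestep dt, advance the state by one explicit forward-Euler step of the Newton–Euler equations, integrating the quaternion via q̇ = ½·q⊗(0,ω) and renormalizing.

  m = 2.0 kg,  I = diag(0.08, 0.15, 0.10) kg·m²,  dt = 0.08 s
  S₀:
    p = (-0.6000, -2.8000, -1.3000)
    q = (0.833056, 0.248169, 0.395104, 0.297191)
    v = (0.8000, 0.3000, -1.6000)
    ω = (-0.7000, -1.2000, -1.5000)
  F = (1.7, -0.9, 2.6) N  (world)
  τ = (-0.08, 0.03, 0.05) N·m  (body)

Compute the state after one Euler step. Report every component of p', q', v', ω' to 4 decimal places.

p' = (-0.5360, -2.7760, -1.4280)
q' = (0.8739, 0.2147, 0.3605, 0.2455)
v' = (0.8680, 0.2640, -1.4960)
ω' = (-0.6900, -1.1728, -1.5070)

a = F/m = (0.8500, -0.4500, 1.3000)
p + v·dt = (-0.5360, -2.7760, -1.4280)
v + (F/m)dt = (0.8680, 0.2640, -1.4960)
gyro term ω×Iω = (-0.0900, -0.0210, 0.0588)
(τ − ω×Iω)/I = (0.1250, 0.3400, -0.0880)
new body rate ω' = (-0.6900, -1.1728, -1.5070)
2q̇ = q⊗(0,ω) = (1.0936296, -0.8191660, -0.8354474, -1.2708140)
updated quaternion q' = (0.8739, 0.2147, 0.3605, 0.2455)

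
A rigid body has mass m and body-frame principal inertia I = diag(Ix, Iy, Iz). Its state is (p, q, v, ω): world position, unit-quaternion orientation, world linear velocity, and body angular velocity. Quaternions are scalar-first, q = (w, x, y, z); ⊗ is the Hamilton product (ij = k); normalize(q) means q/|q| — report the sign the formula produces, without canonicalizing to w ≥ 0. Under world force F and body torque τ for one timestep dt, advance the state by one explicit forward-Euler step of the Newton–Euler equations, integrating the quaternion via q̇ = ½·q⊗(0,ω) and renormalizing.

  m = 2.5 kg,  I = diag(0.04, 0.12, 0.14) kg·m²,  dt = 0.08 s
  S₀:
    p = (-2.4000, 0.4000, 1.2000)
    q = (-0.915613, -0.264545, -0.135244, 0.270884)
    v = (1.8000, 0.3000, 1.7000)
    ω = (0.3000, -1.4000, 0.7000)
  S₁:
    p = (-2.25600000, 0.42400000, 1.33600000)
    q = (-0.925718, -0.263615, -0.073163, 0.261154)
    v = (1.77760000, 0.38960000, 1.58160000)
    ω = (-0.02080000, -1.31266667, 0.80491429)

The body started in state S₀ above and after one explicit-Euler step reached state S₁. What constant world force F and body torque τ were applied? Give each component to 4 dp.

Δω = ω₁−ω₀ = (-0.32080000, 0.08733333, 0.10491429)
gyro term ω₀×Iω₀ = (-0.0196, -0.0210, -0.0336)
τ = I·(Δω/dt) + ω₀×(Iω₀) = (-0.1800, 0.1100, 0.1500)
v₁ − v₀ = (-0.02240000, 0.08960000, -0.11840000)
applied force F = (-0.7000, 2.8000, -3.7000)

F = (-0.7000, 2.8000, -3.7000)
τ = (-0.1800, 0.1100, 0.1500)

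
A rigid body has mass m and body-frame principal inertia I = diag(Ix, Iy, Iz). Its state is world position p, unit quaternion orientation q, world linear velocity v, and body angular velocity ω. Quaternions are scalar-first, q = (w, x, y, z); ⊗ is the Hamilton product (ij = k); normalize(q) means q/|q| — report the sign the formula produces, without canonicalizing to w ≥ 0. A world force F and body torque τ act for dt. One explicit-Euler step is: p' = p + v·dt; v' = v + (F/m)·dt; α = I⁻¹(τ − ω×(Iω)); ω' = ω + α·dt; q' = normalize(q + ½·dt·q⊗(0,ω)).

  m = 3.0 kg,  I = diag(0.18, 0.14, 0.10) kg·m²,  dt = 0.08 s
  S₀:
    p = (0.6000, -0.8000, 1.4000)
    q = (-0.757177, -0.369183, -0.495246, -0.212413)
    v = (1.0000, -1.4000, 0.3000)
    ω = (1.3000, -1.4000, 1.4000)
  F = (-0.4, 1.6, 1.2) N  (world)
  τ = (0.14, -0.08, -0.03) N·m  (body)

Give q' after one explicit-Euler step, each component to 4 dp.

q' = (-0.7505, -0.4462, -0.4412, -0.2075)

2q̇ = q⊗(0,ω) = (0.0839717, -1.9750527, 1.3007671, 0.1006282)
updated quaternion q' = (-0.7505, -0.4462, -0.4412, -0.2075)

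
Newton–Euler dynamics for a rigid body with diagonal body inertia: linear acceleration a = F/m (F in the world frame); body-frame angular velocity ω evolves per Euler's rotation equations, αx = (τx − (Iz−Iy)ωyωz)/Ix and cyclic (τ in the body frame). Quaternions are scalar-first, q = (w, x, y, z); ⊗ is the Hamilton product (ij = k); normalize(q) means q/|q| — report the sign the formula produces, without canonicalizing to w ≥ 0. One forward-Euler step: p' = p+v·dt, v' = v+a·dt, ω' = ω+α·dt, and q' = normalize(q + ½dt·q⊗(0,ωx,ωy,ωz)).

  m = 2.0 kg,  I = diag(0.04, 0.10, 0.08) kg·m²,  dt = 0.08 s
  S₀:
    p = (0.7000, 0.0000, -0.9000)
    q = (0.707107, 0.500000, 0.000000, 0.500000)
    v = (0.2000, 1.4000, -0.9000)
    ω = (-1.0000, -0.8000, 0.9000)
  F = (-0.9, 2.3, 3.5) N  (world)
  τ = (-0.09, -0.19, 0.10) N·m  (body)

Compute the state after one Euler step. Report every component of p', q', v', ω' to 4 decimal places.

(τ − ω×Iω)/I = (-2.6100, -2.2600, 0.6500)
ω + α·dt = (-1.2088, -0.9808, 0.9520)
2q̇ = q⊗(0,ω) = (0.0500000, -0.3071070, -1.5156856, 0.2363963)
q' = normalize(q + ½dt·q⊗(0,ω)) = (0.7077, 0.4868, -0.0605, 0.5085)
a = (-0.4500, 1.1500, 1.7500)
p + v·dt = (0.7160, 0.1120, -0.9720)
v' = v + a·dt = (0.1640, 1.4920, -0.7600)

p' = (0.7160, 0.1120, -0.9720)
q' = (0.7077, 0.4868, -0.0605, 0.5085)
v' = (0.1640, 1.4920, -0.7600)
ω' = (-1.2088, -0.9808, 0.9520)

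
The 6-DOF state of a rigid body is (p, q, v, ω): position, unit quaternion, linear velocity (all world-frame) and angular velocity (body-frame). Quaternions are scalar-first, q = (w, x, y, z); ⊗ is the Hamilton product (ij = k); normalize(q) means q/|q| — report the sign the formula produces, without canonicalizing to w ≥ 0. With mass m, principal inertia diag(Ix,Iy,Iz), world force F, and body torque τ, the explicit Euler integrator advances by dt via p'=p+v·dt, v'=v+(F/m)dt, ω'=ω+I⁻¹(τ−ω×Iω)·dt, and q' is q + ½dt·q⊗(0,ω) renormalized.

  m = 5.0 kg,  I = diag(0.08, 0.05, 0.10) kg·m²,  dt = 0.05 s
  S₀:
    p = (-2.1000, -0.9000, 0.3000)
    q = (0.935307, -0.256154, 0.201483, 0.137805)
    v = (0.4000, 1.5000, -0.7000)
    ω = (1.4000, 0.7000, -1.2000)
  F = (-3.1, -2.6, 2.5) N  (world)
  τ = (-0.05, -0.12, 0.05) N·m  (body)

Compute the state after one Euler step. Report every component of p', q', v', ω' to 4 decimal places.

linear accel F/m = (-0.6200, -0.5200, 0.5000)
new position p' = (-2.0800, -0.8250, 0.2650)
new velocity v' = (0.3690, 1.4740, -0.6750)
precession coupling ω×(Iω) = (-0.0420, 0.0336, -0.0294)
α = I⁻¹(τ − ω×Iω) = (-0.1000, -3.0720, 0.7940)
ω + α·dt = (1.3950, 0.5464, -1.1603)
q⊗(0,ω) = (0.3829435, 0.9711867, 0.5402571, -1.5837524)
updated quaternion q' = (0.9437, -0.2316, 0.2147, 0.0981)

p' = (-2.0800, -0.8250, 0.2650)
q' = (0.9437, -0.2316, 0.2147, 0.0981)
v' = (0.3690, 1.4740, -0.6750)
ω' = (1.3950, 0.5464, -1.1603)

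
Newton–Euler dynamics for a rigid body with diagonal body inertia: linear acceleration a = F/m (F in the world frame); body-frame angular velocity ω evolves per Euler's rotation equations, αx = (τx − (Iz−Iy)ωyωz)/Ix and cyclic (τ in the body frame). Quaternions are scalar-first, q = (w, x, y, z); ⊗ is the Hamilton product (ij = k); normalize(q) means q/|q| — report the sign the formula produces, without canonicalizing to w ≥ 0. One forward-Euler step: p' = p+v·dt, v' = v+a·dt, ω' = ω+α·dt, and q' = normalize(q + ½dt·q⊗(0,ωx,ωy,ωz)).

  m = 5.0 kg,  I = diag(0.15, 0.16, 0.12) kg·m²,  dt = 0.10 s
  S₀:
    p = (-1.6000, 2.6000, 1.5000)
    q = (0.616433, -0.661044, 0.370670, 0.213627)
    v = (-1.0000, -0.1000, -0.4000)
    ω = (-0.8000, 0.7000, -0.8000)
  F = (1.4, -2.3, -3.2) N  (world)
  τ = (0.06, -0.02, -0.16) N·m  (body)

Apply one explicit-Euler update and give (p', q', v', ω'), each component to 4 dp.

p + v·dt = (-1.7000, 2.5900, 1.4600)
v' = v + a·dt = (-0.9720, -0.1460, -0.4640)
α = I⁻¹(τ − ω×Iω) = (0.2507, -0.2450, -1.2867)
ω + α·dt = (-0.7749, 0.6755, -0.9287)
q⊗(0,ω) = (-0.6174026, -0.9392213, -0.2682337, -0.6593412)
updated quaternion q' = (0.5843, -0.7064, 0.3565, 0.1803)

p' = (-1.7000, 2.5900, 1.4600)
q' = (0.5843, -0.7064, 0.3565, 0.1803)
v' = (-0.9720, -0.1460, -0.4640)
ω' = (-0.7749, 0.6755, -0.9287)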